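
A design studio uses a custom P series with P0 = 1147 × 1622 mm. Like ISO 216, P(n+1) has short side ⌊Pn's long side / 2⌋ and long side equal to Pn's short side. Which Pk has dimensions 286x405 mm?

P0: 1147 × 1622 mm
P1: 811 × 1147 mm
P2: 573 × 811 mm
P3: 405 × 573 mm
P4: 286 × 405 mm
P5: 202 × 286 mm
→ matches P4.

P4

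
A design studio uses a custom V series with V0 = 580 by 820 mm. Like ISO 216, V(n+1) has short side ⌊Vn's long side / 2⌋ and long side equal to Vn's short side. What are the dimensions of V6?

72 × 102 mm

V1: ⌊820/2⌋ × 580 = 410 × 580 mm
V2: ⌊580/2⌋ × 410 = 290 × 410 mm
V3: ⌊410/2⌋ × 290 = 205 × 290 mm
V4: ⌊290/2⌋ × 205 = 145 × 205 mm
V5: ⌊205/2⌋ × 145 = 102 × 145 mm
V6: ⌊145/2⌋ × 102 = 72 × 102 mm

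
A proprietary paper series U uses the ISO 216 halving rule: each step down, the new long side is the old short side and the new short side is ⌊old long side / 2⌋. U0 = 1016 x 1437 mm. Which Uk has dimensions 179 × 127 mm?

U6

U0: 1016 × 1437 mm
U1: 718 × 1016 mm
U2: 508 × 718 mm
U3: 359 × 508 mm
U4: 254 × 359 mm
U5: 179 × 254 mm
U6: 127 × 179 mm
U7: 89 × 127 mm
→ matches U6.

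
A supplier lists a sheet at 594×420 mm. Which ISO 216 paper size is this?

A2 (420 × 594 mm)

Aspect ratio 594/420 ≈ 1.414 — close to the ISO √2 ≈ 1.414.
In the A-series (A0 area = 1 m²): A2 = 420 × 594 mm.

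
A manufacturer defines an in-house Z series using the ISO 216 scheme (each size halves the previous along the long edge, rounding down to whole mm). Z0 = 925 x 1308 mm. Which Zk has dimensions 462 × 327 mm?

Z0: 925 × 1308 mm
Z1: 654 × 925 mm
Z2: 462 × 654 mm
Z3: 327 × 462 mm
Z4: 231 × 327 mm
→ matches Z3.

Z3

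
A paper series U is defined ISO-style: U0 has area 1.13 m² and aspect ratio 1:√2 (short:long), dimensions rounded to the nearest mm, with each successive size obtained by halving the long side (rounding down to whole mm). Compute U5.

Let U0's short side be w mm. w · w√2 = 1.13 m² = 1,130,000 mm², so w ≈ 893.9 mm and w√2 ≈ 1264.1 mm → U0 = 894 × 1264 mm.
U1: ⌊1264/2⌋ × 894 = 632 × 894 mm
U2: ⌊894/2⌋ × 632 = 447 × 632 mm
U3: ⌊632/2⌋ × 447 = 316 × 447 mm
U4: ⌊447/2⌋ × 316 = 223 × 316 mm
U5: ⌊316/2⌋ × 223 = 158 × 223 mm

158 × 223 mm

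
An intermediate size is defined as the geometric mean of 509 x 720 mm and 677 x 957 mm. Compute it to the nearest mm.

587 × 830 mm

Short side: √(509 · 677) = √344593 ≈ 587.0 → 587 mm
Long side: √(720 · 957) = √689040 ≈ 830.1 → 830 mm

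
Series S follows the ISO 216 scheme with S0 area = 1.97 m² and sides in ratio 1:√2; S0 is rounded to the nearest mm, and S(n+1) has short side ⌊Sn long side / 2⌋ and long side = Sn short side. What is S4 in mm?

295 × 417 mm

Let S0's short side be w mm. w · w√2 = 1.97 m² = 1,970,000 mm², so w ≈ 1180.3 mm and w√2 ≈ 1669.1 mm → S0 = 1180 × 1669 mm.
S1: ⌊1669/2⌋ × 1180 = 834 × 1180 mm
S2: ⌊1180/2⌋ × 834 = 590 × 834 mm
S3: ⌊834/2⌋ × 590 = 417 × 590 mm
S4: ⌊590/2⌋ × 417 = 295 × 417 mm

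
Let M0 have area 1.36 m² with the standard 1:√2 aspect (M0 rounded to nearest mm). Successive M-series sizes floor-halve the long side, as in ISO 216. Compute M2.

490 × 693 mm

Let M0's short side be w mm. w · w√2 = 1.36 m² = 1,360,000 mm², so w ≈ 980.6 mm and w√2 ≈ 1386.8 mm → M0 = 981 × 1387 mm.
M1: ⌊1387/2⌋ × 981 = 693 × 981 mm
M2: ⌊981/2⌋ × 693 = 490 × 693 mm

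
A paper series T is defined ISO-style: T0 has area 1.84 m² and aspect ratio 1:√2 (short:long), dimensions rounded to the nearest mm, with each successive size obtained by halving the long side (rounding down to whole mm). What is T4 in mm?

Let T0's short side be w mm. w · w√2 = 1.84 m² = 1,840,000 mm², so w ≈ 1140.6 mm and w√2 ≈ 1613.1 mm → T0 = 1141 × 1613 mm.
T1: ⌊1613/2⌋ × 1141 = 806 × 1141 mm
T2: ⌊1141/2⌋ × 806 = 570 × 806 mm
T3: ⌊806/2⌋ × 570 = 403 × 570 mm
T4: ⌊570/2⌋ × 403 = 285 × 403 mm

285 × 403 mm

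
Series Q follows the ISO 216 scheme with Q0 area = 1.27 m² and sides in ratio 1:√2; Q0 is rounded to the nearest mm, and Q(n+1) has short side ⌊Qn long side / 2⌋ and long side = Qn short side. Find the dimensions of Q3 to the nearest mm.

Let Q0's short side be w mm. w · w√2 = 1.27 m² = 1,270,000 mm², so w ≈ 947.6 mm and w√2 ≈ 1340.2 mm → Q0 = 948 × 1340 mm.
Q1: ⌊1340/2⌋ × 948 = 670 × 948 mm
Q2: ⌊948/2⌋ × 670 = 474 × 670 mm
Q3: ⌊670/2⌋ × 474 = 335 × 474 mm

335 × 474 mm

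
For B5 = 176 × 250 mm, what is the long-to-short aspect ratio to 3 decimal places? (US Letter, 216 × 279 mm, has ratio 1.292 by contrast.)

250 / 176 = 1.420
ISO 216 targets √2 ≈ 1.414; the +0.006 deviation is from mm rounding.

1.420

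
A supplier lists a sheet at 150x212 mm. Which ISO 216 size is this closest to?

A5 (148 × 210 mm)

Aspect ratio 212/150 ≈ 1.413 — close to the ISO √2 ≈ 1.414.
In the A-series (A0 area = 1 m²): A5 = 148 × 210 mm.
Off by 4 mm total — nearest standard size.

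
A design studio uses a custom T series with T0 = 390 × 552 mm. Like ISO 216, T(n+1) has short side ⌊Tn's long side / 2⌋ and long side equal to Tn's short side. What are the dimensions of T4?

T1: ⌊552/2⌋ × 390 = 276 × 390 mm
T2: ⌊390/2⌋ × 276 = 195 × 276 mm
T3: ⌊276/2⌋ × 195 = 138 × 195 mm
T4: ⌊195/2⌋ × 138 = 97 × 138 mm

97 × 138 mm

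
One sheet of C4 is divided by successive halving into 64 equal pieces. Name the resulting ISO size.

64 = 2^6, so 6 halving steps.
C4 → C5 → … → C10 after 6 steps.

C10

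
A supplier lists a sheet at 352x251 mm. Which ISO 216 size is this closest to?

Aspect ratio 352/251 ≈ 1.402 — close to the ISO √2 ≈ 1.414.
In the B-series (B0 = 1000 × 1414 mm): B4 = 250 × 353 mm.
Off by 2 mm total — nearest standard size.

B4 (250 × 353 mm)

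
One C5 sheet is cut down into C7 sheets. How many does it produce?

Each ISO step halves the sheet: 1 × C5 → 2 × C6 → 4 × C7
From C5 to C7 is 2 halving steps: 2^2 = 4.

4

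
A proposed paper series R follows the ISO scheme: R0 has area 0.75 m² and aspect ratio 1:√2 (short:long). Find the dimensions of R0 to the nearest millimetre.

Let the short side be w mm. Then w · w√2 = 0.75 m² = 750,000 mm².
w² = 750,000/√2, so w ≈ 728.2 mm; long side = w√2 ≈ 1029.9 mm.

728 × 1030 mm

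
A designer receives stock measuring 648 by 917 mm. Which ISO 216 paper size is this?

C1 (648 × 917 mm)

Aspect ratio 917/648 ≈ 1.415 — close to the ISO √2 ≈ 1.414.
In the C-series (envelope sizes, between A and B): C1 = 648 × 917 mm.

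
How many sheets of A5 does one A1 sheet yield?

16

Each ISO step halves the sheet: 1 × A1 → 2 × A2 → 4 × A3 → 8 × A4 → …
From A1 to A5 is 4 halving steps: 2^4 = 16.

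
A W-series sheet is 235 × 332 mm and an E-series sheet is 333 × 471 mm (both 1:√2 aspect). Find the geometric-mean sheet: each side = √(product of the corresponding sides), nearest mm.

280 × 395 mm

Short side: √(235 · 333) = √78255 ≈ 279.7 → 280 mm
Long side: √(332 · 471) = √156372 ≈ 395.4 → 395 mm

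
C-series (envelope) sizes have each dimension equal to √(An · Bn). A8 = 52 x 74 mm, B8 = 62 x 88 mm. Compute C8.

57 × 81 mm

Short side: √(52 · 62) = √3224 ≈ 56.8 → 57 mm
Long side: √(74 · 88) = √6512 ≈ 80.7 → 81 mm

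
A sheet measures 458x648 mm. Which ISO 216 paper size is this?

Aspect ratio 648/458 ≈ 1.415 — close to the ISO √2 ≈ 1.414.
In the C-series (envelope sizes, between A and B): C2 = 458 × 648 mm.

C2 (458 × 648 mm)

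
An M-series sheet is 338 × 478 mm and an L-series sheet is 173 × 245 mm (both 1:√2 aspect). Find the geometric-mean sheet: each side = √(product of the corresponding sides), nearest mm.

Short side: √(338 · 173) = √58474 ≈ 241.8 → 242 mm
Long side: √(478 · 245) = √117110 ≈ 342.2 → 342 mm

242 × 342 mm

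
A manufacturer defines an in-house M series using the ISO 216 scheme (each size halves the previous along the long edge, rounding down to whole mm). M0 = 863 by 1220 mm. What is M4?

215 × 305 mm

M1: ⌊1220/2⌋ × 863 = 610 × 863 mm
M2: ⌊863/2⌋ × 610 = 431 × 610 mm
M3: ⌊610/2⌋ × 431 = 305 × 431 mm
M4: ⌊431/2⌋ × 305 = 215 × 305 mm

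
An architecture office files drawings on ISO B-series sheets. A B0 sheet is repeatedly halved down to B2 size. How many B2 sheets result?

Each ISO step halves the sheet: 1 × B0 → 2 × B1 → 4 × B2
From B0 to B2 is 2 halving steps: 2^2 = 4.

4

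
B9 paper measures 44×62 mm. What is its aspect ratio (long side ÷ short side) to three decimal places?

62 / 44 = 1.409
ISO 216 targets √2 ≈ 1.414; the -0.005 deviation is from mm rounding.

1.409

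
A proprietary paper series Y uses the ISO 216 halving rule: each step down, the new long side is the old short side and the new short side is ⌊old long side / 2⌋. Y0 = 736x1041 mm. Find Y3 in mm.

260 × 368 mm

Y1: ⌊1041/2⌋ × 736 = 520 × 736 mm
Y2: ⌊736/2⌋ × 520 = 368 × 520 mm
Y3: ⌊520/2⌋ × 368 = 260 × 368 mm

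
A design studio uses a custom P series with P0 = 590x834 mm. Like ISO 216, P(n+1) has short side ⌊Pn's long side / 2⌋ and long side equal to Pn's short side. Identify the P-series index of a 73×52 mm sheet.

P0: 590 × 834 mm
P1: 417 × 590 mm
P2: 295 × 417 mm
P3: 208 × 295 mm
P4: 147 × 208 mm
P5: 104 × 147 mm
P6: 73 × 104 mm
P7: 52 × 73 mm
P8: 36 × 52 mm
→ matches P7.

P7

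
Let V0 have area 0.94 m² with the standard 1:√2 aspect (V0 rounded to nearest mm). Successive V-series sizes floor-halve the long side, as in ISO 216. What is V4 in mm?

203 × 288 mm

Let V0's short side be w mm. w · w√2 = 0.94 m² = 940,000 mm², so w ≈ 815.3 mm and w√2 ≈ 1153.0 mm → V0 = 815 × 1153 mm.
V1: ⌊1153/2⌋ × 815 = 576 × 815 mm
V2: ⌊815/2⌋ × 576 = 407 × 576 mm
V3: ⌊576/2⌋ × 407 = 288 × 407 mm
V4: ⌊407/2⌋ × 288 = 203 × 288 mm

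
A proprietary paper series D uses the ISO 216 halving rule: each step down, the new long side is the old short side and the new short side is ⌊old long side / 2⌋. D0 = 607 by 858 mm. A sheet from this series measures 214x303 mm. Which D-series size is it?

D0: 607 × 858 mm
D1: 429 × 607 mm
D2: 303 × 429 mm
D3: 214 × 303 mm
D4: 151 × 214 mm
→ matches D3.

D3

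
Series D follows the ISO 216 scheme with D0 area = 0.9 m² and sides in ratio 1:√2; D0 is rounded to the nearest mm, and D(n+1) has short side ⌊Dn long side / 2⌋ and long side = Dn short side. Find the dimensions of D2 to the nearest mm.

Let D0's short side be w mm. w · w√2 = 0.9 m² = 900,000 mm², so w ≈ 797.7 mm and w√2 ≈ 1128.2 mm → D0 = 798 × 1128 mm.
D1: ⌊1128/2⌋ × 798 = 564 × 798 mm
D2: ⌊798/2⌋ × 564 = 399 × 564 mm

399 × 564 mm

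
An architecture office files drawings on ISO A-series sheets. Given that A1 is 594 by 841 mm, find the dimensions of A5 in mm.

148 × 210 mm

A2: ⌊841/2⌋ × 594 = 420 × 594 mm
A3: ⌊594/2⌋ × 420 = 297 × 420 mm
A4: ⌊420/2⌋ × 297 = 210 × 297 mm
A5: ⌊297/2⌋ × 210 = 148 × 210 mm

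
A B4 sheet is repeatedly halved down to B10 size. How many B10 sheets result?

64

Each ISO step halves the sheet: 1 × B4 → 2 × B5 → 4 × B6 → 8 × B7 → …
From B4 to B10 is 6 halving steps: 2^6 = 64.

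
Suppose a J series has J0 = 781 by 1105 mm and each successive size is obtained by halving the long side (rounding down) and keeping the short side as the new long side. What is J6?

97 × 138 mm

J1 = 552 × 781 mm (from J0 by 1 halving).
J2: ⌊781/2⌋ × 552 = 390 × 552 mm
J3: ⌊552/2⌋ × 390 = 276 × 390 mm
J4: ⌊390/2⌋ × 276 = 195 × 276 mm
J5: ⌊276/2⌋ × 195 = 138 × 195 mm
J6: ⌊195/2⌋ × 138 = 97 × 138 mm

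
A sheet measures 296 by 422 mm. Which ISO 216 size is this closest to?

Aspect ratio 422/296 ≈ 1.426 — close to the ISO √2 ≈ 1.414.
In the A-series (A0 area = 1 m²): A3 = 297 × 420 mm.
Off by 3 mm total — nearest standard size.

A3 (297 × 420 mm)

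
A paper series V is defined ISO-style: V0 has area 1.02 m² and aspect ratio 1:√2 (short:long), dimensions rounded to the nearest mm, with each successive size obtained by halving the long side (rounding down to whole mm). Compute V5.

150 × 212 mm

Let V0's short side be w mm. w · w√2 = 1.02 m² = 1,020,000 mm², so w ≈ 849.3 mm and w√2 ≈ 1201.0 mm → V0 = 849 × 1201 mm.
V1: ⌊1201/2⌋ × 849 = 600 × 849 mm
V2: ⌊849/2⌋ × 600 = 424 × 600 mm
V3: ⌊600/2⌋ × 424 = 300 × 424 mm
V4: ⌊424/2⌋ × 300 = 212 × 300 mm
V5: ⌊300/2⌋ × 212 = 150 × 212 mm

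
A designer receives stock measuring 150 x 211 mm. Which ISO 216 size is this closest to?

Aspect ratio 211/150 ≈ 1.407 — close to the ISO √2 ≈ 1.414.
In the A-series (A0 area = 1 m²): A5 = 148 × 210 mm.
Off by 3 mm total — nearest standard size.

A5 (148 × 210 mm)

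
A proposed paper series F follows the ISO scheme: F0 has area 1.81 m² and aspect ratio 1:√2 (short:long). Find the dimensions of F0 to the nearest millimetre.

1131 × 1600 mm

Let the short side be w mm. Then w · w√2 = 1.81 m² = 1,810,000 mm².
w² = 1,810,000/√2, so w ≈ 1131.3 mm; long side = w√2 ≈ 1599.9 mm.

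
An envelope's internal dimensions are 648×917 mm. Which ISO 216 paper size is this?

Aspect ratio 917/648 ≈ 1.415 — close to the ISO √2 ≈ 1.414.
In the C-series (envelope sizes, between A and B): C1 = 648 × 917 mm.

C1 (648 × 917 mm)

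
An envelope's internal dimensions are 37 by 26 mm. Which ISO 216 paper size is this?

Aspect ratio 37/26 ≈ 1.423 — close to the ISO √2 ≈ 1.414.
In the A-series (A0 area = 1 m²): A10 = 26 × 37 mm.

A10 (26 × 37 mm)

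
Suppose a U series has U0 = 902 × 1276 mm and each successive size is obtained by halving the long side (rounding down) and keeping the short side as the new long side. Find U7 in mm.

U1 = 638 × 902 mm (from U0 by 1 halving).
U2: ⌊902/2⌋ × 638 = 451 × 638 mm
U3: ⌊638/2⌋ × 451 = 319 × 451 mm
U4: ⌊451/2⌋ × 319 = 225 × 319 mm
U5: ⌊319/2⌋ × 225 = 159 × 225 mm
U6: ⌊225/2⌋ × 159 = 112 × 159 mm
U7: ⌊159/2⌋ × 112 = 79 × 112 mm

79 × 112 mm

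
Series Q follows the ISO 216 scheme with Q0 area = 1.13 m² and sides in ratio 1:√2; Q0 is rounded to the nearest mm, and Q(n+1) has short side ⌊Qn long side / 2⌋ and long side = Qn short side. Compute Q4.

223 × 316 mm

Let Q0's short side be w mm. w · w√2 = 1.13 m² = 1,130,000 mm², so w ≈ 893.9 mm and w√2 ≈ 1264.1 mm → Q0 = 894 × 1264 mm.
Q1: ⌊1264/2⌋ × 894 = 632 × 894 mm
Q2: ⌊894/2⌋ × 632 = 447 × 632 mm
Q3: ⌊632/2⌋ × 447 = 316 × 447 mm
Q4: ⌊447/2⌋ × 316 = 223 × 316 mm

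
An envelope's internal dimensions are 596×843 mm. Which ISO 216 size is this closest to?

A1 (594 × 841 mm)

Aspect ratio 843/596 ≈ 1.414 — close to the ISO √2 ≈ 1.414.
In the A-series (A0 area = 1 m²): A1 = 594 × 841 mm.
Off by 4 mm total — nearest standard size.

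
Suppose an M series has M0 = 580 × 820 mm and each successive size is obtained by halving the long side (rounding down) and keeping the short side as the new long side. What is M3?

M1: ⌊820/2⌋ × 580 = 410 × 580 mm
M2: ⌊580/2⌋ × 410 = 290 × 410 mm
M3: ⌊410/2⌋ × 290 = 205 × 290 mm

205 × 290 mm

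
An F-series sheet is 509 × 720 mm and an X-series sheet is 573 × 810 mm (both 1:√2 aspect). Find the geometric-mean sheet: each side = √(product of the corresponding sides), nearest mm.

Short side: √(509 · 573) = √291657 ≈ 540.1 → 540 mm
Long side: √(720 · 810) = √583200 ≈ 763.7 → 764 mm

540 × 764 mm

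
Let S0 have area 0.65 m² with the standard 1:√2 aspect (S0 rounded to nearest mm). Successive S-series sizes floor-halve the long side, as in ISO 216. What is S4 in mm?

169 × 239 mm

Let S0's short side be w mm. w · w√2 = 0.65 m² = 650,000 mm², so w ≈ 678.0 mm and w√2 ≈ 958.8 mm → S0 = 678 × 959 mm.
S1: ⌊959/2⌋ × 678 = 479 × 678 mm
S2: ⌊678/2⌋ × 479 = 339 × 479 mm
S3: ⌊479/2⌋ × 339 = 239 × 339 mm
S4: ⌊339/2⌋ × 239 = 169 × 239 mm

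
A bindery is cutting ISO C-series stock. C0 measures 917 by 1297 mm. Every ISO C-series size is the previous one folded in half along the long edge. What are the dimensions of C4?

229 × 324 mm

C1: ⌊1297/2⌋ × 917 = 648 × 917 mm
C2: ⌊917/2⌋ × 648 = 458 × 648 mm
C3: ⌊648/2⌋ × 458 = 324 × 458 mm
C4: ⌊458/2⌋ × 324 = 229 × 324 mm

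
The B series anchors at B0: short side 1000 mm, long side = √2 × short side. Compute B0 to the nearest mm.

Short side = 1000 mm; long side = 1000√2 ≈ 1414.2 mm.

1000 × 1414 mm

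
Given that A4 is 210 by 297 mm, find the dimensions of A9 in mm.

A5: ⌊297/2⌋ × 210 = 148 × 210 mm
A6: ⌊210/2⌋ × 148 = 105 × 148 mm
A7: ⌊148/2⌋ × 105 = 74 × 105 mm
A8: ⌊105/2⌋ × 74 = 52 × 74 mm
A9: ⌊74/2⌋ × 52 = 37 × 52 mm

37 × 52 mm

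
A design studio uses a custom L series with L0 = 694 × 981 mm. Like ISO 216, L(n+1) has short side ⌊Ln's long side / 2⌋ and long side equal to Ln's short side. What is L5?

L1 = 490 × 694 mm (from L0 by 1 halving).
L2: ⌊694/2⌋ × 490 = 347 × 490 mm
L3: ⌊490/2⌋ × 347 = 245 × 347 mm
L4: ⌊347/2⌋ × 245 = 173 × 245 mm
L5: ⌊245/2⌋ × 173 = 122 × 173 mm

122 × 173 mm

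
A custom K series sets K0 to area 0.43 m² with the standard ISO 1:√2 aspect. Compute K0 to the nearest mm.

551 × 780 mm

Let the short side be w mm. Then w · w√2 = 0.43 m² = 430,000 mm².
w² = 430,000/√2, so w ≈ 551.4 mm; long side = w√2 ≈ 779.8 mm.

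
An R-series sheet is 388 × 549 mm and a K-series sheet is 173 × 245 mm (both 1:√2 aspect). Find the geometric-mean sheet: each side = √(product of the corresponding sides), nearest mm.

Short side: √(388 · 173) = √67124 ≈ 259.1 → 259 mm
Long side: √(549 · 245) = √134505 ≈ 366.7 → 367 mm

259 × 367 mm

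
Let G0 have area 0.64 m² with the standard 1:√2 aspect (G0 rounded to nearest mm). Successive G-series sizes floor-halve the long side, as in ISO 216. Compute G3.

237 × 336 mm

Let G0's short side be w mm. w · w√2 = 0.64 m² = 640,000 mm², so w ≈ 672.7 mm and w√2 ≈ 951.4 mm → G0 = 673 × 951 mm.
G1: ⌊951/2⌋ × 673 = 475 × 673 mm
G2: ⌊673/2⌋ × 475 = 336 × 475 mm
G3: ⌊475/2⌋ × 336 = 237 × 336 mm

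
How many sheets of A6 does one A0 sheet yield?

64

Each ISO step halves the sheet: 1 × A0 → 2 × A1 → 4 × A2 → 8 × A3 → …
From A0 to A6 is 6 halving steps: 2^6 = 64.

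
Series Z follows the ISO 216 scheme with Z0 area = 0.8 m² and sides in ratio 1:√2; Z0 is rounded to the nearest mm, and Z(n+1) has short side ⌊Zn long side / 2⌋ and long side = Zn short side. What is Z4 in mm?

188 × 266 mm

Let Z0's short side be w mm. w · w√2 = 0.8 m² = 800,000 mm², so w ≈ 752.1 mm and w√2 ≈ 1063.7 mm → Z0 = 752 × 1064 mm.
Z1: ⌊1064/2⌋ × 752 = 532 × 752 mm
Z2: ⌊752/2⌋ × 532 = 376 × 532 mm
Z3: ⌊532/2⌋ × 376 = 266 × 376 mm
Z4: ⌊376/2⌋ × 266 = 188 × 266 mm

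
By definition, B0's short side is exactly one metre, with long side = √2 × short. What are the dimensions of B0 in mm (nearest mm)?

Short side = 1000 mm; long side = 1000√2 ≈ 1414.2 mm.

1000 × 1414 mm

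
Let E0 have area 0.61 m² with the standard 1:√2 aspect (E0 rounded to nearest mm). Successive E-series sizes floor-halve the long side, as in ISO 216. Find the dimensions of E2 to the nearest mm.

Let E0's short side be w mm. w · w√2 = 0.61 m² = 610,000 mm², so w ≈ 656.8 mm and w√2 ≈ 928.8 mm → E0 = 657 × 929 mm.
E1: ⌊929/2⌋ × 657 = 464 × 657 mm
E2: ⌊657/2⌋ × 464 = 328 × 464 mm

328 × 464 mm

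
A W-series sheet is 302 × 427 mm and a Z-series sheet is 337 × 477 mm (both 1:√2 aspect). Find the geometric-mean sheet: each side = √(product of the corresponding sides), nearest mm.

Short side: √(302 · 337) = √101774 ≈ 319.0 → 319 mm
Long side: √(427 · 477) = √203679 ≈ 451.3 → 451 mm

319 × 451 mm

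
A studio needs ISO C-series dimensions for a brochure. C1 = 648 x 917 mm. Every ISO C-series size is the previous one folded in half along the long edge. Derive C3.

C2: ⌊917/2⌋ × 648 = 458 × 648 mm
C3: ⌊648/2⌋ × 458 = 324 × 458 mm

324 × 458 mm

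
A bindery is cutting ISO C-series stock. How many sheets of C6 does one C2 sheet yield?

C2 = 458 × 648 mm; C6 = 114 × 162 mm.
Each halving step doubles the count; 4 steps from C2 to C6.
2^4 = 16.

16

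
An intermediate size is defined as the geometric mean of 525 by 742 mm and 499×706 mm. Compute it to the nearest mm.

Short side: √(525 · 499) = √261975 ≈ 511.8 → 512 mm
Long side: √(742 · 706) = √523852 ≈ 723.8 → 724 mm

512 × 724 mm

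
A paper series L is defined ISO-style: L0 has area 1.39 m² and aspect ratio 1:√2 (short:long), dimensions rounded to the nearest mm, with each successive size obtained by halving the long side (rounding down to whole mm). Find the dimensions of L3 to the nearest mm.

350 × 495 mm

Let L0's short side be w mm. w · w√2 = 1.39 m² = 1,390,000 mm², so w ≈ 991.4 mm and w√2 ≈ 1402.1 mm → L0 = 991 × 1402 mm.
L1: ⌊1402/2⌋ × 991 = 701 × 991 mm
L2: ⌊991/2⌋ × 701 = 495 × 701 mm
L3: ⌊701/2⌋ × 495 = 350 × 495 mm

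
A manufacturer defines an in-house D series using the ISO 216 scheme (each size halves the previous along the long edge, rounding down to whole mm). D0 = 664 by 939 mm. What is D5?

D1: ⌊939/2⌋ × 664 = 469 × 664 mm
D2: ⌊664/2⌋ × 469 = 332 × 469 mm
D3: ⌊469/2⌋ × 332 = 234 × 332 mm
D4: ⌊332/2⌋ × 234 = 166 × 234 mm
D5: ⌊234/2⌋ × 166 = 117 × 166 mm

117 × 166 mm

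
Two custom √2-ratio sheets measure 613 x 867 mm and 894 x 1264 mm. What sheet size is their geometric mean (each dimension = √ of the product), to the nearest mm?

Short side: √(613 · 894) = √548022 ≈ 740.3 → 740 mm
Long side: √(867 · 1264) = √1095888 ≈ 1046.8 → 1047 mm

740 × 1047 mm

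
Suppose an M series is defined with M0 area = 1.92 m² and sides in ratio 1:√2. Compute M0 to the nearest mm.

Let the short side be w mm. Then w · w√2 = 1.92 m² = 1,920,000 mm².
w² = 1,920,000/√2, so w ≈ 1165.2 mm; long side = w√2 ≈ 1647.8 mm.

1165 × 1648 mm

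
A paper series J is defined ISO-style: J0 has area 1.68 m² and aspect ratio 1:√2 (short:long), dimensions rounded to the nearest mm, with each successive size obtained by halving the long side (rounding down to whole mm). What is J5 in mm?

192 × 272 mm

Let J0's short side be w mm. w · w√2 = 1.68 m² = 1,680,000 mm², so w ≈ 1089.9 mm and w√2 ≈ 1541.4 mm → J0 = 1090 × 1541 mm.
J1: ⌊1541/2⌋ × 1090 = 770 × 1090 mm
J2: ⌊1090/2⌋ × 770 = 545 × 770 mm
J3: ⌊770/2⌋ × 545 = 385 × 545 mm
J4: ⌊545/2⌋ × 385 = 272 × 385 mm
J5: ⌊385/2⌋ × 272 = 192 × 272 mm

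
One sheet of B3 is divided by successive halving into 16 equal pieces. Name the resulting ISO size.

B7

16 = 2^4, so 4 halving steps.
B3 → B4 → … → B7 after 4 steps.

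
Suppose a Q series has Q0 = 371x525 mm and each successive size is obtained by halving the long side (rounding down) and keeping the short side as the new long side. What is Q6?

46 × 65 mm

Q1: ⌊525/2⌋ × 371 = 262 × 371 mm
Q2: ⌊371/2⌋ × 262 = 185 × 262 mm
Q3: ⌊262/2⌋ × 185 = 131 × 185 mm
Q4: ⌊185/2⌋ × 131 = 92 × 131 mm
Q5: ⌊131/2⌋ × 92 = 65 × 92 mm
Q6: ⌊92/2⌋ × 65 = 46 × 65 mm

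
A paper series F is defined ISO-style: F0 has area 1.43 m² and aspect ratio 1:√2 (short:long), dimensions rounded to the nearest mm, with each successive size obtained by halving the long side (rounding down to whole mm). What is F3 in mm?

Let F0's short side be w mm. w · w√2 = 1.43 m² = 1,430,000 mm², so w ≈ 1005.6 mm and w√2 ≈ 1422.1 mm → F0 = 1006 × 1422 mm.
F1: ⌊1422/2⌋ × 1006 = 711 × 1006 mm
F2: ⌊1006/2⌋ × 711 = 503 × 711 mm
F3: ⌊711/2⌋ × 503 = 355 × 503 mm

355 × 503 mm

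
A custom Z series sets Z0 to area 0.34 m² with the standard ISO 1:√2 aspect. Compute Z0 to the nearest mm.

Let the short side be w mm. Then w · w√2 = 0.34 m² = 340,000 mm².
w² = 340,000/√2, so w ≈ 490.3 mm; long side = w√2 ≈ 693.4 mm.

490 × 693 mm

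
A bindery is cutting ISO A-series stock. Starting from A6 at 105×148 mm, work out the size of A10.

26 × 37 mm

A7: ⌊148/2⌋ × 105 = 74 × 105 mm
A8: ⌊105/2⌋ × 74 = 52 × 74 mm
A9: ⌊74/2⌋ × 52 = 37 × 52 mm
A10: ⌊52/2⌋ × 37 = 26 × 37 mm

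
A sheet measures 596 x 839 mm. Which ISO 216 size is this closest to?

A1 (594 × 841 mm)

Aspect ratio 839/596 ≈ 1.408 — close to the ISO √2 ≈ 1.414.
In the A-series (A0 area = 1 m²): A1 = 594 × 841 mm.
Off by 4 mm total — nearest standard size.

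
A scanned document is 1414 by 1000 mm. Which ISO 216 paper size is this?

B0 (1000 × 1414 mm)

Aspect ratio 1414/1000 ≈ 1.414 — close to the ISO √2 ≈ 1.414.
In the B-series (B0 = 1000 × 1414 mm): B0 = 1000 × 1414 mm.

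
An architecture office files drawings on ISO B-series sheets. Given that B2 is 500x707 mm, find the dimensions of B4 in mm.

250 × 353 mm

B3: ⌊707/2⌋ × 500 = 353 × 500 mm
B4: ⌊500/2⌋ × 353 = 250 × 353 mm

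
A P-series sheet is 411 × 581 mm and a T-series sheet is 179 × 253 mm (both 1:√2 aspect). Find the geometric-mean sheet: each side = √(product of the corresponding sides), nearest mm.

271 × 383 mm

Short side: √(411 · 179) = √73569 ≈ 271.2 → 271 mm
Long side: √(581 · 253) = √146993 ≈ 383.4 → 383 mm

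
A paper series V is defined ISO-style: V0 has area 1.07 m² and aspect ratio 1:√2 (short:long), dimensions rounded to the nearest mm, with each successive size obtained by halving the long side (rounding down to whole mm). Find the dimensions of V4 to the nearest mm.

217 × 307 mm

Let V0's short side be w mm. w · w√2 = 1.07 m² = 1,070,000 mm², so w ≈ 869.8 mm and w√2 ≈ 1230.1 mm → V0 = 870 × 1230 mm.
V1: ⌊1230/2⌋ × 870 = 615 × 870 mm
V2: ⌊870/2⌋ × 615 = 435 × 615 mm
V3: ⌊615/2⌋ × 435 = 307 × 435 mm
V4: ⌊435/2⌋ × 307 = 217 × 307 mm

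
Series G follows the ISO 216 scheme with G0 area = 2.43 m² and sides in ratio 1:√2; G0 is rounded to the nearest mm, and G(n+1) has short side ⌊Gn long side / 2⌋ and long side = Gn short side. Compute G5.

Let G0's short side be w mm. w · w√2 = 2.43 m² = 2,430,000 mm², so w ≈ 1310.8 mm and w√2 ≈ 1853.8 mm → G0 = 1311 × 1854 mm.
G1: ⌊1854/2⌋ × 1311 = 927 × 1311 mm
G2: ⌊1311/2⌋ × 927 = 655 × 927 mm
G3: ⌊927/2⌋ × 655 = 463 × 655 mm
G4: ⌊655/2⌋ × 463 = 327 × 463 mm
G5: ⌊463/2⌋ × 327 = 231 × 327 mm

231 × 327 mm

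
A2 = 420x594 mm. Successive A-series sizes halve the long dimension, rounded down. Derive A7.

74 × 105 mm

A3: ⌊594/2⌋ × 420 = 297 × 420 mm
A4: ⌊420/2⌋ × 297 = 210 × 297 mm
A5: ⌊297/2⌋ × 210 = 148 × 210 mm
A6: ⌊210/2⌋ × 148 = 105 × 148 mm
A7: ⌊148/2⌋ × 105 = 74 × 105 mm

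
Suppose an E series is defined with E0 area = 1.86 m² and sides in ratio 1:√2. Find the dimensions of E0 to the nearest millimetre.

1147 × 1622 mm

Let the short side be w mm. Then w · w√2 = 1.86 m² = 1,860,000 mm².
w² = 1,860,000/√2, so w ≈ 1146.8 mm; long side = w√2 ≈ 1621.9 mm.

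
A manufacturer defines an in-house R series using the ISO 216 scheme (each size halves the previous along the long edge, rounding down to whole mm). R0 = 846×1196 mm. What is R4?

R1: ⌊1196/2⌋ × 846 = 598 × 846 mm
R2: ⌊846/2⌋ × 598 = 423 × 598 mm
R3: ⌊598/2⌋ × 423 = 299 × 423 mm
R4: ⌊423/2⌋ × 299 = 211 × 299 mm

211 × 299 mm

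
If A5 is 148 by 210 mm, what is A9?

A6: ⌊210/2⌋ × 148 = 105 × 148 mm
A7: ⌊148/2⌋ × 105 = 74 × 105 mm
A8: ⌊105/2⌋ × 74 = 52 × 74 mm
A9: ⌊74/2⌋ × 52 = 37 × 52 mm

37 × 52 mm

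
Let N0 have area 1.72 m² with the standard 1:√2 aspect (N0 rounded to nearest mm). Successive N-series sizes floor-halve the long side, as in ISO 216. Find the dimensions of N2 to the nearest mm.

551 × 780 mm

Let N0's short side be w mm. w · w√2 = 1.72 m² = 1,720,000 mm², so w ≈ 1102.8 mm and w√2 ≈ 1559.6 mm → N0 = 1103 × 1560 mm.
N1: ⌊1560/2⌋ × 1103 = 780 × 1103 mm
N2: ⌊1103/2⌋ × 780 = 551 × 780 mm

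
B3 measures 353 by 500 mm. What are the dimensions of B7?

88 × 125 mm

B4: ⌊500/2⌋ × 353 = 250 × 353 mm
B5: ⌊353/2⌋ × 250 = 176 × 250 mm
B6: ⌊250/2⌋ × 176 = 125 × 176 mm
B7: ⌊176/2⌋ × 125 = 88 × 125 mm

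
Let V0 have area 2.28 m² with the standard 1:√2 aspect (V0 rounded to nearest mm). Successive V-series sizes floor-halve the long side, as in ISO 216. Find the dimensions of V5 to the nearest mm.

Let V0's short side be w mm. w · w√2 = 2.28 m² = 2,280,000 mm², so w ≈ 1269.7 mm and w√2 ≈ 1795.7 mm → V0 = 1270 × 1796 mm.
V1: ⌊1796/2⌋ × 1270 = 898 × 1270 mm
V2: ⌊1270/2⌋ × 898 = 635 × 898 mm
V3: ⌊898/2⌋ × 635 = 449 × 635 mm
V4: ⌊635/2⌋ × 449 = 317 × 449 mm
V5: ⌊449/2⌋ × 317 = 224 × 317 mm

224 × 317 mm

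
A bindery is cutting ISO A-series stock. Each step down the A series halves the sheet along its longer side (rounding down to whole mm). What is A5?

148 × 210 mm

A0 = 841 × 1189 mm (A0 has area 1 m², aspect 1:√2).
A1: ⌊1189/2⌋ × 841 = 594 × 841 mm
A2: ⌊841/2⌋ × 594 = 420 × 594 mm
A3: ⌊594/2⌋ × 420 = 297 × 420 mm
A4: ⌊420/2⌋ × 297 = 210 × 297 mm
A5: ⌊297/2⌋ × 210 = 148 × 210 mm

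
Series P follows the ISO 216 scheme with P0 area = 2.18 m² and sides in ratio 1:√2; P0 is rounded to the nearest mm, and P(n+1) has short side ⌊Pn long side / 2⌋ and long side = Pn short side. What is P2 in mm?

621 × 878 mm

Let P0's short side be w mm. w · w√2 = 2.18 m² = 2,180,000 mm², so w ≈ 1241.6 mm and w√2 ≈ 1755.8 mm → P0 = 1242 × 1756 mm.
P1: ⌊1756/2⌋ × 1242 = 878 × 1242 mm
P2: ⌊1242/2⌋ × 878 = 621 × 878 mm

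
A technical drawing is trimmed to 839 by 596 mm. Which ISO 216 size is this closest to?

Aspect ratio 839/596 ≈ 1.408 — close to the ISO √2 ≈ 1.414.
In the A-series (A0 area = 1 m²): A1 = 594 × 841 mm.
Off by 4 mm total — nearest standard size.

A1 (594 × 841 mm)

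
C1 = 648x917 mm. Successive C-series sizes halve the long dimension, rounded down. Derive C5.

162 × 229 mm

C2: ⌊917/2⌋ × 648 = 458 × 648 mm
C3: ⌊648/2⌋ × 458 = 324 × 458 mm
C4: ⌊458/2⌋ × 324 = 229 × 324 mm
C5: ⌊324/2⌋ × 229 = 162 × 229 mm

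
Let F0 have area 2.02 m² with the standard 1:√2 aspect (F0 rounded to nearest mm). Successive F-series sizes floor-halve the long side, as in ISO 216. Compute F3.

422 × 597 mm

Let F0's short side be w mm. w · w√2 = 2.02 m² = 2,020,000 mm², so w ≈ 1195.1 mm and w√2 ≈ 1690.2 mm → F0 = 1195 × 1690 mm.
F1: ⌊1690/2⌋ × 1195 = 845 × 1195 mm
F2: ⌊1195/2⌋ × 845 = 597 × 845 mm
F3: ⌊845/2⌋ × 597 = 422 × 597 mm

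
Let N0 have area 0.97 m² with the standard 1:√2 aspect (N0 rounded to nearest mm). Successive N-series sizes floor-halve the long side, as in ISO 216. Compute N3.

Let N0's short side be w mm. w · w√2 = 0.97 m² = 970,000 mm², so w ≈ 828.2 mm and w√2 ≈ 1171.2 mm → N0 = 828 × 1171 mm.
N1: ⌊1171/2⌋ × 828 = 585 × 828 mm
N2: ⌊828/2⌋ × 585 = 414 × 585 mm
N3: ⌊585/2⌋ × 414 = 292 × 414 mm

292 × 414 mm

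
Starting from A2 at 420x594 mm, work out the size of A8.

A3: ⌊594/2⌋ × 420 = 297 × 420 mm
A4: ⌊420/2⌋ × 297 = 210 × 297 mm
A5: ⌊297/2⌋ × 210 = 148 × 210 mm
A6: ⌊210/2⌋ × 148 = 105 × 148 mm
A7: ⌊148/2⌋ × 105 = 74 × 105 mm
A8: ⌊105/2⌋ × 74 = 52 × 74 mm

52 × 74 mm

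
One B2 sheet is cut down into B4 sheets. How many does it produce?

B2 = 500 × 707 mm; B4 = 250 × 353 mm.
Each halving step doubles the count; 2 steps from B2 to B4.
2^2 = 4.

4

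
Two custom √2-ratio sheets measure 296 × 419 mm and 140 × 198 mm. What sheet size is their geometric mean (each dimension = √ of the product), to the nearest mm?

204 × 288 mm

Short side: √(296 · 140) = √41440 ≈ 203.6 → 204 mm
Long side: √(419 · 198) = √82962 ≈ 288.0 → 288 mm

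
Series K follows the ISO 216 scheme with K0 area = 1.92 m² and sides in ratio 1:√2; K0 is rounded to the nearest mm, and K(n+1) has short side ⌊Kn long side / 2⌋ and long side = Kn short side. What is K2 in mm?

582 × 824 mm

Let K0's short side be w mm. w · w√2 = 1.92 m² = 1,920,000 mm², so w ≈ 1165.2 mm and w√2 ≈ 1647.8 mm → K0 = 1165 × 1648 mm.
K1: ⌊1648/2⌋ × 1165 = 824 × 1165 mm
K2: ⌊1165/2⌋ × 824 = 582 × 824 mm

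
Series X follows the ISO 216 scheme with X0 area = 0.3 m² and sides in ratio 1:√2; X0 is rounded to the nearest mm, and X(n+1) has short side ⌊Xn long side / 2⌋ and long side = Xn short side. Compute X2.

230 × 325 mm

Let X0's short side be w mm. w · w√2 = 0.3 m² = 300,000 mm², so w ≈ 460.6 mm and w√2 ≈ 651.4 mm → X0 = 461 × 651 mm.
X1: ⌊651/2⌋ × 461 = 325 × 461 mm
X2: ⌊461/2⌋ × 325 = 230 × 325 mm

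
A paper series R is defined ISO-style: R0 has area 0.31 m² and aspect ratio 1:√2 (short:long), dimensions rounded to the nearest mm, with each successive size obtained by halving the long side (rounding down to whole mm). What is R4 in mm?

117 × 165 mm

Let R0's short side be w mm. w · w√2 = 0.31 m² = 310,000 mm², so w ≈ 468.2 mm and w√2 ≈ 662.1 mm → R0 = 468 × 662 mm.
R1: ⌊662/2⌋ × 468 = 331 × 468 mm
R2: ⌊468/2⌋ × 331 = 234 × 331 mm
R3: ⌊331/2⌋ × 234 = 165 × 234 mm
R4: ⌊234/2⌋ × 165 = 117 × 165 mm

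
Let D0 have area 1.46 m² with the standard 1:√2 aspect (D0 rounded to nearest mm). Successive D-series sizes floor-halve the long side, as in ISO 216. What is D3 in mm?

Let D0's short side be w mm. w · w√2 = 1.46 m² = 1,460,000 mm², so w ≈ 1016.1 mm and w√2 ≈ 1436.9 mm → D0 = 1016 × 1437 mm.
D1: ⌊1437/2⌋ × 1016 = 718 × 1016 mm
D2: ⌊1016/2⌋ × 718 = 508 × 718 mm
D3: ⌊718/2⌋ × 508 = 359 × 508 mm

359 × 508 mm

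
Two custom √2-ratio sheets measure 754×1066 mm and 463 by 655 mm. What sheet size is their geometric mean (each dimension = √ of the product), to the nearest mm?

591 × 836 mm

Short side: √(754 · 463) = √349102 ≈ 590.8 → 591 mm
Long side: √(1066 · 655) = √698230 ≈ 835.6 → 836 mm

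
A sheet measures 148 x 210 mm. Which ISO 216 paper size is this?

A5 (148 × 210 mm)

Aspect ratio 210/148 ≈ 1.419 — close to the ISO √2 ≈ 1.414.
In the A-series (A0 area = 1 m²): A5 = 148 × 210 mm.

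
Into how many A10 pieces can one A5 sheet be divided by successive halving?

32

A5 = 148 × 210 mm; A10 = 26 × 37 mm.
Each halving step doubles the count; 5 steps from A5 to A10.
2^5 = 32.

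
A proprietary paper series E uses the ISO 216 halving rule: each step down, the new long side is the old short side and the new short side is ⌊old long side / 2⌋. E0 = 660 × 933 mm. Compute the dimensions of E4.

165 × 233 mm

E1 = 466 × 660 mm (from E0 by 1 halving).
E2: ⌊660/2⌋ × 466 = 330 × 466 mm
E3: ⌊466/2⌋ × 330 = 233 × 330 mm
E4: ⌊330/2⌋ × 233 = 165 × 233 mm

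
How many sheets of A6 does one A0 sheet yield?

64

A0 = 841 × 1189 mm; A6 = 105 × 148 mm.
Each halving step doubles the count; 6 steps from A0 to A6.
2^6 = 64.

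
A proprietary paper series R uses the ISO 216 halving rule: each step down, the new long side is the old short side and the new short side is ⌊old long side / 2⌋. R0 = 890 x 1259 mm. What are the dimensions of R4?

R1: ⌊1259/2⌋ × 890 = 629 × 890 mm
R2: ⌊890/2⌋ × 629 = 445 × 629 mm
R3: ⌊629/2⌋ × 445 = 314 × 445 mm
R4: ⌊445/2⌋ × 314 = 222 × 314 mm

222 × 314 mm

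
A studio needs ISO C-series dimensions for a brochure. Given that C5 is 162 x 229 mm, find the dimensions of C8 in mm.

C6: ⌊229/2⌋ × 162 = 114 × 162 mm
C7: ⌊162/2⌋ × 114 = 81 × 114 mm
C8: ⌊114/2⌋ × 81 = 57 × 81 mm

57 × 81 mm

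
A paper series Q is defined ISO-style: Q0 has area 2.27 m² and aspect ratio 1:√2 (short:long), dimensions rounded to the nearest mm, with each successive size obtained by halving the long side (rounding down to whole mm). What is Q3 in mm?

Let Q0's short side be w mm. w · w√2 = 2.27 m² = 2,270,000 mm², so w ≈ 1266.9 mm and w√2 ≈ 1791.7 mm → Q0 = 1267 × 1792 mm.
Q1: ⌊1792/2⌋ × 1267 = 896 × 1267 mm
Q2: ⌊1267/2⌋ × 896 = 633 × 896 mm
Q3: ⌊896/2⌋ × 633 = 448 × 633 mm

448 × 633 mm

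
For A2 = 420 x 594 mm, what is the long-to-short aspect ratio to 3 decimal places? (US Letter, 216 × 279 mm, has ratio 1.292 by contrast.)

1.414

594 / 420 = 1.414
Matches √2 ≈ 1.414 — the ISO 216 defining ratio.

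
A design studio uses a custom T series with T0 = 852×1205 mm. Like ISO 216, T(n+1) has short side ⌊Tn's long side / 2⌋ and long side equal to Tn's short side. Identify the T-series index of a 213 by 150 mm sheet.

T5

T0: 852 × 1205 mm
T1: 602 × 852 mm
T2: 426 × 602 mm
T3: 301 × 426 mm
T4: 213 × 301 mm
T5: 150 × 213 mm
T6: 106 × 150 mm
→ matches T5.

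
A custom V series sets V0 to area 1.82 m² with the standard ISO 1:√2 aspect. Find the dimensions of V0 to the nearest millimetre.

1134 × 1604 mm

Let the short side be w mm. Then w · w√2 = 1.82 m² = 1,820,000 mm².
w² = 1,820,000/√2, so w ≈ 1134.4 mm; long side = w√2 ≈ 1604.3 mm.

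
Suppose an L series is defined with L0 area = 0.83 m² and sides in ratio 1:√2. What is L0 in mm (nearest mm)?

766 × 1083 mm

Let the short side be w mm. Then w · w√2 = 0.83 m² = 830,000 mm².
w² = 830,000/√2, so w ≈ 766.1 mm; long side = w√2 ≈ 1083.4 mm.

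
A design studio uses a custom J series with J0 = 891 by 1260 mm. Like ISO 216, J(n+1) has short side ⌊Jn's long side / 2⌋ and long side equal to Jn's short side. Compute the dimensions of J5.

157 × 222 mm

J1: ⌊1260/2⌋ × 891 = 630 × 891 mm
J2: ⌊891/2⌋ × 630 = 445 × 630 mm
J3: ⌊630/2⌋ × 445 = 315 × 445 mm
J4: ⌊445/2⌋ × 315 = 222 × 315 mm
J5: ⌊315/2⌋ × 222 = 157 × 222 mm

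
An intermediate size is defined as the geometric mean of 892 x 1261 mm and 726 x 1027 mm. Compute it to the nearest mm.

805 × 1138 mm

Short side: √(892 · 726) = √647592 ≈ 804.7 → 805 mm
Long side: √(1261 · 1027) = √1295047 ≈ 1138.0 → 1138 mm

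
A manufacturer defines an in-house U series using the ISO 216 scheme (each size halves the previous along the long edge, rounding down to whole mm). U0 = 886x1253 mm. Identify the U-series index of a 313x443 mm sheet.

U0: 886 × 1253 mm
U1: 626 × 886 mm
U2: 443 × 626 mm
U3: 313 × 443 mm
U4: 221 × 313 mm
→ matches U3.

U3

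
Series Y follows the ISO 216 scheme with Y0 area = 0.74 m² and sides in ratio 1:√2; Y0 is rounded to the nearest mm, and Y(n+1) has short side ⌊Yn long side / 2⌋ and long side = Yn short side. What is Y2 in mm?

361 × 511 mm

Let Y0's short side be w mm. w · w√2 = 0.74 m² = 740,000 mm², so w ≈ 723.4 mm and w√2 ≈ 1023.0 mm → Y0 = 723 × 1023 mm.
Y1: ⌊1023/2⌋ × 723 = 511 × 723 mm
Y2: ⌊723/2⌋ × 511 = 361 × 511 mm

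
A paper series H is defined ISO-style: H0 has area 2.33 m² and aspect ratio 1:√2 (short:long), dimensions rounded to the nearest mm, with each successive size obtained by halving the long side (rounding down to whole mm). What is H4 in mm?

321 × 453 mm

Let H0's short side be w mm. w · w√2 = 2.33 m² = 2,330,000 mm², so w ≈ 1283.6 mm and w√2 ≈ 1815.2 mm → H0 = 1284 × 1815 mm.
H1: ⌊1815/2⌋ × 1284 = 907 × 1284 mm
H2: ⌊1284/2⌋ × 907 = 642 × 907 mm
H3: ⌊907/2⌋ × 642 = 453 × 642 mm
H4: ⌊642/2⌋ × 453 = 321 × 453 mm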